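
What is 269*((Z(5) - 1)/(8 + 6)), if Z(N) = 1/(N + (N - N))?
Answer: -538/35 ≈ -15.371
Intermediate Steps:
Z(N) = 1/N (Z(N) = 1/(N + 0) = 1/N)
269*((Z(5) - 1)/(8 + 6)) = 269*((1/5 - 1)/(8 + 6)) = 269*((⅕ - 1)/14) = 269*(-⅘*1/14) = 269*(-2/35) = -538/35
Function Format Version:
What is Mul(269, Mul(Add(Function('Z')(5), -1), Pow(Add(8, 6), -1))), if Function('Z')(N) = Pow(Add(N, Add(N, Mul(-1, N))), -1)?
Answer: Rational(-538, 35) ≈ -15.371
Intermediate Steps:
Function('Z')(N) = Pow(N, -1) (Function('Z')(N) = Pow(Add(N, 0), -1) = Pow(N, -1))
Mul(269, Mul(Add(Function('Z')(5), -1), Pow(Add(8, 6), -1))) = Mul(269, Mul(Add(Pow(5, -1), -1), Pow(Add(8, 6), -1))) = Mul(269, Mul(Add(Rational(1, 5), -1), Pow(14, -1))) = Mul(269, Mul(Rational(-4, 5), Rational(1, 14))) = Mul(269, Rational(-2, 35)) = Rational(-538, 35)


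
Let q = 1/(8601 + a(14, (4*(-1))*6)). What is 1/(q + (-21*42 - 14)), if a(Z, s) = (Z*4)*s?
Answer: -7257/6502271 ≈ -0.0011161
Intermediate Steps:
a(Z, s) = 4*Z*s (a(Z, s) = (4*Z)*s = 4*Z*s)
q = 1/7257 (q = 1/(8601 + 4*14*((4*(-1))*6)) = 1/(8601 + 4*14*(-4*6)) = 1/(8601 + 4*14*(-24)) = 1/(8601 - 1344) = 1/7257 ≈ 0.00013780)
1/(q + (-21*42 - 14)) = 1/(1/7257 + (-21*42 - 14)) = 1/(1/7257 + (-882 - 14)) = 1/(1/7257 - 896) = 1/(-6502271/7257) = -7257/6502271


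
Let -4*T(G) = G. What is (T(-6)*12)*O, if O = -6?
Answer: -108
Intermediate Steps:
T(G) = -G/4
(T(-6)*12)*O = (-¼*(-6)*12)*(-6) = ((3/2)*12)*(-6) = 18*(-6) = -108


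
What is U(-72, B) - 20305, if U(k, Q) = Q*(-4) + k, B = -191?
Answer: -19613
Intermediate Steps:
U(k, Q) = k - 4*Q (U(k, Q) = -4*Q + k = k - 4*Q)
U(-72, B) - 20305 = (-72 - 4*(-191)) - 20305 = (-72 + 764) - 20305 = 692 - 20305 = -19613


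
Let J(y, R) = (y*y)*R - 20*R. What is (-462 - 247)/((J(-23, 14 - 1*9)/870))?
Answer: -123366/509 ≈ -242.37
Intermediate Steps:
J(y, R) = -20*R + R*y² (J(y, R) = y²*R - 20*R = R*y² - 20*R = -20*R + R*y²)
(-462 - 247)/((J(-23, 14 - 1*9)/870)) = (-462 - 247)/((((14 - 1*9)*(-20 + (-23)²))/870)) = -709*870/((-20 + 529)*(14 - 9)) = -709/((5*509)*(1/870)) = -709/(2545*(1/870)) = -709/509/174 = -709*174/509 = -123366/509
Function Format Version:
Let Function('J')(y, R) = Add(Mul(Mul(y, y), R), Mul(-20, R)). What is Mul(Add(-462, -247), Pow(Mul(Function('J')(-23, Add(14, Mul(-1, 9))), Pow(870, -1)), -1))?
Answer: Rational(-123366, 509) ≈ -242.37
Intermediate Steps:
Function('J')(y, R) = Add(Mul(-20, R), Mul(R, Pow(y, 2))) (Function('J')(y, R) = Add(Mul(Pow(y, 2), R), Mul(-20, R)) = Add(Mul(R, Pow(y, 2)), Mul(-20, R)) = Add(Mul(-20, R), Mul(R, Pow(y, 2))))
Mul(Add(-462, -247), Pow(Mul(Function('J')(-23, Add(14, Mul(-1, 9))), Pow(870, -1)), -1)) = Mul(Add(-462, -247), Pow(Mul(Mul(Add(14, Mul(-1, 9)), Add(-20, Pow(-23, 2))), Pow(870, -1)), -1)) = Mul(-709, Pow(Mul(Mul(Add(14, -9), Add(-20, 529)), Rational(1, 870)), -1)) = Mul(-709, Pow(Mul(Mul(5, 509), Rational(1, 870)), -1)) = Mul(-709, Pow(Mul(2545, Rational(1, 870)), -1)) = Mul(-709, Pow(Rational(509, 174), -1)) = Mul(-709, Rational(174, 509)) = Rational(-123366, 509)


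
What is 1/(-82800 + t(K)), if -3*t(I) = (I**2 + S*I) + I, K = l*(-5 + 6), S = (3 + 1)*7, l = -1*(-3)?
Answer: -1/82832 ≈ -1.2073e-5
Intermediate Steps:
l = 3
S = 28 (S = 4*7 = 28)
K = 3 (K = 3*(-5 + 6) = 3*1 = 3)
t(I) = -29*I/3 - I**2/3 (t(I) = -((I**2 + 28*I) + I)/3 = -(I**2 + 29*I)/3 = -29*I/3 - I**2/3)
1/(-82800 + t(K)) = 1/(-82800 - 1/3*3*(29 + 3)) = 1/(-82800 - 1/3*3*32) = 1/(-82800 - 32) = 1/(-82832) = -1/82832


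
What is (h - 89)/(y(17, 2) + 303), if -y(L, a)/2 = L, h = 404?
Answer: 315/269 ≈ 1.1710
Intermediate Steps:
y(L, a) = -2*L
(h - 89)/(y(17, 2) + 303) = (404 - 89)/(-2*17 + 303) = 315/(-34 + 303) = 315/269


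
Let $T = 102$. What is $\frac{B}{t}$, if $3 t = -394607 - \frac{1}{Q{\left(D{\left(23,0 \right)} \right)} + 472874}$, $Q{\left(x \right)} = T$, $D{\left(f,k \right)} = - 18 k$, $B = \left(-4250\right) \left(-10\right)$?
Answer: $- \frac{60304440000}{186639640433} \approx -0.32311$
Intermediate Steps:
$B = 42500$
$Q{\left(x \right)} = 102$
$t = - \frac{186639640433}{1418928}$ ($t = \frac{-394607 - \frac{1}{102 + 472874}}{3} = \frac{-394607 - \frac{1}{472976}}{3} = \frac{1}{3} \left(- \frac{186639640433}{472976}\right) = - \frac{186639640433}{1418928} \approx -1.3154 \cdot 10^{5}$)
$\frac{B}{t} = \frac{42500}{- \frac{186639640433}{1418928}} = 42500 \left(- \frac{1418928}{186639640433}\right) = - \frac{60304440000}{186639640433}$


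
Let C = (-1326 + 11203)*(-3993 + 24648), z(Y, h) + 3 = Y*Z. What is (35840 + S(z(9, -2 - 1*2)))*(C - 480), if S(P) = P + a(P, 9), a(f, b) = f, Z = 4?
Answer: 7325145538230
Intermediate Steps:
z(Y, h) = -3 + 4*Y (z(Y, h) = -3 + Y*4 = -3 + 4*Y)
S(P) = 2*P (S(P) = P + P = 2*P)
C = 204009435 (C = 9877*20655 = 204009435)
(35840 + S(z(9, -2 - 1*2)))*(C - 480) = (35840 + 2*(-3 + 4*9))*(204009435 - 480) = (35840 + 2*(-3 + 36))*204008955 = (35840 + 2*33)*204008955 = (35840 + 66)*204008955 = 35906*204008955 = 7325145538230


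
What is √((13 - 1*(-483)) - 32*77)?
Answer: 4*I*√123 ≈ 44.362*I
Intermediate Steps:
√((13 - 1*(-483)) - 32*77) = √((13 + 483) - 2464) = √(496 - 2464) = √(-1968) = 4*I*√123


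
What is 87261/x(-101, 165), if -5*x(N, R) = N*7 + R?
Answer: 436305/542 ≈ 804.99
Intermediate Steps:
x(N, R) = -7*N/5 - R/5 (x(N, R) = -(N*7 + R)/5 = -(7*N + R)/5 = -(R + 7*N)/5 = -7*N/5 - R/5)
87261/x(-101, 165) = 87261/(-7/5*(-101) - ⅕*165) = 87261/(707/5 - 33) = 87261/(542/5) = 87261*(5/542) = 436305/542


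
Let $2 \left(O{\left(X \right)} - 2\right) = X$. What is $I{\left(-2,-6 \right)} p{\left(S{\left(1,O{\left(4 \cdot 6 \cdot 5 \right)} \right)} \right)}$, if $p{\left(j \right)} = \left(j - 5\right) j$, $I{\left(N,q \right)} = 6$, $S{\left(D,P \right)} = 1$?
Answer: $-24$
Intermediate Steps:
$O{\left(X \right)} = 2 + \frac{X}{2}$
$p{\left(j \right)} = j \left(-5 + j\right)$ ($p{\left(j \right)} = \left(-5 + j\right) j = j \left(-5 + j\right)$)
$I{\left(-2,-6 \right)} p{\left(S{\left(1,O{\left(4 \cdot 6 \cdot 5 \right)} \right)} \right)} = 6 \cdot 1 \left(-5 + 1\right) = 6 \cdot 1 \left(-4\right) = 6 \left(-4\right) = -24$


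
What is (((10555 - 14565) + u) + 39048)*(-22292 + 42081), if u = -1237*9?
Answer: 473056045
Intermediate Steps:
u = -11133
(((10555 - 14565) + u) + 39048)*(-22292 + 42081) = (((10555 - 14565) - 11133) + 39048)*(-22292 + 42081) = ((-4010 - 11133) + 39048)*19789 = (-15143 + 39048)*19789 = 23905*19789 = 473056045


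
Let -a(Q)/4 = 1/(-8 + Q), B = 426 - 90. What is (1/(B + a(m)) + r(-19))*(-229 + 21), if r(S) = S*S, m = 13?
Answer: -31462132/419 ≈ -75089.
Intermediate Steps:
r(S) = S**2
B = 336
a(Q) = -4/(-8 + Q)
(1/(B + a(m)) + r(-19))*(-229 + 21) = (1/(336 - 4/(-8 + 13)) + (-19)**2)*(-229 + 21) = (1/(336 - 4/5) + 361)*(-208) = (1/(1676/5) + 361)*(-208) = (5/1676 + 361)*(-208) = (605041/1676)*(-208) = -31462132/419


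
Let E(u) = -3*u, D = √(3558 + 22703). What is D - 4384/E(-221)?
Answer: -4384/663 + √26261 ≈ 155.44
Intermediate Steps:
D = √26261 ≈ 162.05
D - 4384/E(-221) = √26261 - 4384/((-3*(-221))) = √26261 - 4384/663 = -4384/663 + √26261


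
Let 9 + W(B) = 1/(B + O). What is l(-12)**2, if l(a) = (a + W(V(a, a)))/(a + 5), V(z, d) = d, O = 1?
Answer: 53824/5929 ≈ 9.0781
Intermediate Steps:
W(B) = -9 + 1/(1 + B) (W(B) = -9 + 1/(B + 1) = -9 + 1/(1 + B))
l(a) = (a + (-8 - 9*a)/(1 + a))/(5 + a) (l(a) = (a + (-8 - 9*a)/(1 + a))/(a + 5) = (a + (-8 - 9*a)/(1 + a))/(5 + a))
l(-12)**2 = ((-8 - 9*(-12) - 12*(1 - 12))/((1 - 12)*(5 - 12)))**2 = ((-8 + 108 - 12*(-11))/(-11*(-7)))**2 = (-1/11*(-1/7)*(-8 + 108 + 132))**2 = (-1/11*(-1/7)*232)**2 = (232/77)**2 = 53824/5929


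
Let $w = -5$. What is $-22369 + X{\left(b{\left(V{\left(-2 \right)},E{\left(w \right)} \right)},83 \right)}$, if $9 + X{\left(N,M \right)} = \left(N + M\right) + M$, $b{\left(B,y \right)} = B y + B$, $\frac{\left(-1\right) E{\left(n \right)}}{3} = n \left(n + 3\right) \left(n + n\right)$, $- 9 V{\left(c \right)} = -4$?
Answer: $- \frac{198704}{9} \approx -22078.0$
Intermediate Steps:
$V{\left(c \right)} = \frac{4}{9}$ ($V{\left(c \right)} = \left(- \frac{1}{9}\right) \left(-4\right) = \frac{4}{9}$)
$E{\left(n \right)} = - 6 n^{2} \left(3 + n\right)$ ($E{\left(n \right)} = - 3 n \left(n + 3\right) \left(n + n\right) = - 3 n \left(3 + n\right) 2 n = - 3 n 2 n \left(3 + n\right) = - 3 \cdot 2 n^{2} \left(3 + n\right) = - 6 n^{2} \left(3 + n\right)$)
$b{\left(B,y \right)} = B + B y$
$X{\left(N,M \right)} = -9 + N + 2 M$ ($X{\left(N,M \right)} = -9 + \left(\left(N + M\right) + M\right) = -9 + \left(\left(M + N\right) + M\right) = -9 + \left(N + 2 M\right) = -9 + N + 2 M$)
$-22369 + X{\left(b{\left(V{\left(-2 \right)},E{\left(w \right)} \right)},83 \right)} = -22369 + \left(-9 + \frac{4 \left(1 + 6 \left(-5\right)^{2} \left(-3 - -5\right)\right)}{9} + 2 \cdot 83\right) = -22369 + \left(-9 + \frac{4 \left(1 + 6 \cdot 25 \left(-3 + 5\right)\right)}{9} + 166\right) = -22369 + \left(-9 + \frac{4 \left(1 + 6 \cdot 25 \cdot 2\right)}{9} + 166\right) = -22369 + \left(-9 + \frac{4 \left(1 + 300\right)}{9} + 166\right) = -22369 + \left(-9 + \frac{4}{9} \cdot 301 + 166\right) = -22369 + \left(-9 + \frac{1204}{9} + 166\right) = -22369 + \frac{2617}{9} = - \frac{198704}{9}$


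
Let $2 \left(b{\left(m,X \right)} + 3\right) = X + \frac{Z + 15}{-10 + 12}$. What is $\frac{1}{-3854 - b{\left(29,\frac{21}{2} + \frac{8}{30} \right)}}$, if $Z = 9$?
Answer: $- \frac{60}{231743} \approx -0.00025891$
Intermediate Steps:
$b{\left(m,X \right)} = 3 + \frac{X}{2}$ ($b{\left(m,X \right)} = -3 + \frac{X + \frac{9 + 15}{-10 + 12}}{2} = -3 + \frac{X + \frac{24}{2}}{2} = -3 + \frac{X + 24 \cdot \frac{1}{2}}{2} = -3 + \frac{X + 12}{2} = -3 + \frac{12 + X}{2} = -3 + \left(6 + \frac{X}{2}\right) = 3 + \frac{X}{2}$)
$\frac{1}{-3854 - b{\left(29,\frac{21}{2} + \frac{8}{30} \right)}} = \frac{1}{-3854 - \left(3 + \frac{\frac{21}{2} + \frac{8}{30}}{2}\right)} = \frac{1}{-3854 - \left(3 + \frac{21 \cdot \frac{1}{2} + 8 \cdot \frac{1}{30}}{2}\right)} = \frac{1}{-3854 - \left(3 + \frac{\frac{21}{2} + \frac{4}{15}}{2}\right)} = \frac{1}{-3854 - \left(3 + \frac{1}{2} \cdot \frac{323}{30}\right)} = \frac{1}{-3854 - \left(3 + \frac{323}{60}\right)} = \frac{1}{-3854 - \frac{503}{60}} = \frac{1}{- \frac{231743}{60}} = - \frac{60}{231743}$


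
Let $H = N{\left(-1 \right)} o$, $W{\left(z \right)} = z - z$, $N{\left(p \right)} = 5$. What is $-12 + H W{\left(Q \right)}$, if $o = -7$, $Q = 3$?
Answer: $-12$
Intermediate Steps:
$W{\left(z \right)} = 0$
$H = -35$ ($H = 5 \left(-7\right) = -35$)
$-12 + H W{\left(Q \right)} = -12 - 0 = -12 + 0 = -12$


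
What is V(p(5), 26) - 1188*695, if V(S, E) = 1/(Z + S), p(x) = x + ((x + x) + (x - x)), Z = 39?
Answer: -44585639/54 ≈ -8.2566e+5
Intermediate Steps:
p(x) = 3*x (p(x) = x + (2*x + 0) = x + 2*x = 3*x)
V(S, E) = 1/(39 + S)
V(p(5), 26) - 1188*695 = 1/(39 + 3*5) - 1188*695 = 1/(39 + 15) - 825660 = 1/54 - 825660 = -44585639/54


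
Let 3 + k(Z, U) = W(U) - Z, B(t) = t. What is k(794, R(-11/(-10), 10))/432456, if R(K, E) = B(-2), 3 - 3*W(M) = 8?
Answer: -599/324342 ≈ -0.0018468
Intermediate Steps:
W(M) = -5/3 (W(M) = 1 - ⅓*8 = 1 - 8/3 = -5/3)
R(K, E) = -2
k(Z, U) = -14/3 - Z (k(Z, U) = -3 + (-5/3 - Z) = -14/3 - Z)
k(794, R(-11/(-10), 10))/432456 = (-14/3 - 1*794)/432456 = (-14/3 - 794)*(1/432456) = -2396/3*1/432456 = -599/324342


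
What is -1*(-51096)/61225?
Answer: 51096/61225 ≈ 0.83456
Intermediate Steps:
-1*(-51096)/61225 = 51096*(1/61225) = 51096/61225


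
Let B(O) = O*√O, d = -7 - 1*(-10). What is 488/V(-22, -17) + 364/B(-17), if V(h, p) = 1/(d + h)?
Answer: -9272 + 364*I*√17/289 ≈ -9272.0 + 5.1931*I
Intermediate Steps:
d = 3 (d = -7 + 10 = 3)
V(h, p) = 1/(3 + h)
B(O) = O^(3/2)
488/V(-22, -17) + 364/B(-17) = 488/(1/(3 - 22)) + 364/((-17)^(3/2)) = 488/(1/(-19)) + 364/((-17*I*√17)) = 488/(-1/19) + 364*(I*√17/289) = 488*(-19) + 364*I*√17/289 = -9272 + 364*I*√17/289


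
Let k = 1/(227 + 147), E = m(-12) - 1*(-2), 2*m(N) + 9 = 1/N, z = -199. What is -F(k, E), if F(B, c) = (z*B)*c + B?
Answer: -12163/8976 ≈ -1.3551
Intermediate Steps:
m(N) = -9/2 + 1/(2*N)
E = -61/24 (E = (1/2)*(1 - 9*(-12))/(-12) - 1*(-2) = (1/2)*(-1/12)*(1 + 108) + 2 = (1/2)*(-1/12)*109 + 2 = -109/24 + 2 = -61/24 ≈ -2.5417)
k = 1/374 ≈ 0.0026738
F(B, c) = B - 199*B*c (F(B, c) = (-199*B)*c + B = -199*B*c + B = B - 199*B*c)
-F(k, E) = -(1 - 199*(-61/24))/374 = -(1 + 12139/24)/374 = -12163/(374*24) = -1*12163/8976 = -12163/8976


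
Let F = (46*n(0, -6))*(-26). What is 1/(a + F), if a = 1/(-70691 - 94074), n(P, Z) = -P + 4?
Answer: -164765/788235761 ≈ -0.00020903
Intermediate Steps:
n(P, Z) = 4 - P
F = -4784 (F = (46*(4 - 1*0))*(-26) = (46*(4 + 0))*(-26) = (46*4)*(-26) = 184*(-26) = -4784)
a = -1/164765 (a = 1/(-164765) = -1/164765 ≈ -6.0692e-6)
1/(a + F) = 1/(-1/164765 - 4784) = 1/(-788235761/164765) = -164765/788235761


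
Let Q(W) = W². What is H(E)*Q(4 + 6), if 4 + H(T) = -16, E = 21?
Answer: -2000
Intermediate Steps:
H(T) = -20 (H(T) = -4 - 16 = -20)
H(E)*Q(4 + 6) = -20*(4 + 6)² = -20*10² = -20*100 = -2000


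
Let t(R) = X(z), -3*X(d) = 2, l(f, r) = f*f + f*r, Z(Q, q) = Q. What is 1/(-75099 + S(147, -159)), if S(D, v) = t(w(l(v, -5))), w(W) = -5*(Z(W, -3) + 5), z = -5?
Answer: -3/225299 ≈ -1.3316e-5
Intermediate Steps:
l(f, r) = f**2 + f*r
X(d) = -2/3 (X(d) = -1/3*2 = -2/3)
w(W) = -25 - 5*W (w(W) = -5*(W + 5) = -5*(5 + W) = -25 - 5*W)
t(R) = -2/3
S(D, v) = -2/3
1/(-75099 + S(147, -159)) = 1/(-75099 - 2/3) = 1/(-225299/3) = -3/225299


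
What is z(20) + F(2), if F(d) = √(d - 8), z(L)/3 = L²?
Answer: 1200 + I*√6 ≈ 1200.0 + 2.4495*I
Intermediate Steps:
z(L) = 3*L²
F(d) = √(-8 + d)
z(20) + F(2) = 3*20² + √(-8 + 2) = 3*400 + √(-6) = 1200 + I*√6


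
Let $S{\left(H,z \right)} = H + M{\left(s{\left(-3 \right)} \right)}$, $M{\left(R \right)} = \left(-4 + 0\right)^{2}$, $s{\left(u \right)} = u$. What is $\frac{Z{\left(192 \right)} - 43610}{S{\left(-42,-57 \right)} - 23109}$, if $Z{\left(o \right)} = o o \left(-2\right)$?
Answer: $\frac{117338}{23135} \approx 5.0719$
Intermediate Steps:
$Z{\left(o \right)} = - 2 o^{2}$ ($Z{\left(o \right)} = o^{2} \left(-2\right) = - 2 o^{2}$)
$M{\left(R \right)} = 16$ ($M{\left(R \right)} = \left(-4\right)^{2} = 16$)
$S{\left(H,z \right)} = 16 + H$ ($S{\left(H,z \right)} = H + 16 = 16 + H$)
$\frac{Z{\left(192 \right)} - 43610}{S{\left(-42,-57 \right)} - 23109} = \frac{- 2 \cdot 192^{2} - 43610}{\left(16 - 42\right) - 23109} = \frac{\left(-2\right) 36864 - 43610}{-26 - 23109} = \frac{-73728 - 43610}{-23135} = \left(-117338\right) \left(- \frac{1}{23135}\right) = \frac{117338}{23135}$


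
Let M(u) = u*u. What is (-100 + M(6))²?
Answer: 4096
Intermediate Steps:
M(u) = u²
(-100 + M(6))² = (-100 + 6²)² = (-100 + 36)² = (-64)² = 4096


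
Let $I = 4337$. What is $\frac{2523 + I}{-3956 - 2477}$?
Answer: $- \frac{980}{919} \approx -1.0664$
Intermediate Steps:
$\frac{2523 + I}{-3956 - 2477} = \frac{2523 + 4337}{-3956 - 2477} = \frac{6860}{-6433} = 6860 \left(- \frac{1}{6433}\right) = - \frac{980}{919}$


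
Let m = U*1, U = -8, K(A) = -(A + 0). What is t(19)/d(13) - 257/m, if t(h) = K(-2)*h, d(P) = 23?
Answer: 6215/184 ≈ 33.777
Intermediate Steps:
K(A) = -A
t(h) = 2*h (t(h) = (-1*(-2))*h = 2*h)
m = -8 (m = -8*1 = -8)
t(19)/d(13) - 257/m = (2*19)/23 - 257/(-8) = 38*(1/23) - 257*(-⅛) = 38/23 + 257/8 = 6215/184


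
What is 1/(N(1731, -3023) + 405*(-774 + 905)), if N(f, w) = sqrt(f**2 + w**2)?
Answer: 10611/560539627 - sqrt(12134890)/2802698135 ≈ 1.7687e-5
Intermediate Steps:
1/(N(1731, -3023) + 405*(-774 + 905)) = 1/(sqrt(1731**2 + (-3023)**2) + 405*(-774 + 905)) = 1/(sqrt(2996361 + 9138529) + 405*131) = 1/(sqrt(12134890) + 53055) = 1/(53055 + sqrt(12134890))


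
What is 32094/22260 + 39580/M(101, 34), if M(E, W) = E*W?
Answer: 82605133/6370070 ≈ 12.968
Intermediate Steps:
32094/22260 + 39580/M(101, 34) = 32094/22260 + 39580/((101*34)) = 32094*(1/22260) + 39580/3434 = 5349/3710 + 39580*(1/3434) = 5349/3710 + 19790/1717 = 82605133/6370070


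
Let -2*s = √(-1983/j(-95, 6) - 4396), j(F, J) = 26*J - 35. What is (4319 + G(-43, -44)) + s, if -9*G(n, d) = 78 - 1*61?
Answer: 38854/9 - I*√533899/22 ≈ 4317.1 - 33.213*I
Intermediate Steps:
j(F, J) = -35 + 26*J
G(n, d) = -17/9 (G(n, d) = -(78 - 1*61)/9 = -(78 - 61)/9 = -⅑*17 = -17/9)
s = -I*√533899/22 (s = -√(-1983/(-35 + 26*6) - 4396)/2 = -√(-1983/(-35 + 156) - 4396)/2 = -√(-1983/121 - 4396)/2 = -I*√533899/22 ≈ -33.213*I)
(4319 + G(-43, -44)) + s = (4319 - 17/9) - I*√533899/22 = 38854/9 - I*√533899/22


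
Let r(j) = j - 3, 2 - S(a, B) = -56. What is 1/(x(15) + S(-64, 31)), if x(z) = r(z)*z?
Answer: 1/238 ≈ 0.0042017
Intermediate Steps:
S(a, B) = 58 (S(a, B) = 2 - 1*(-56) = 2 + 56 = 58)
r(j) = -3 + j
x(z) = z*(-3 + z) (x(z) = (-3 + z)*z = z*(-3 + z))
1/(x(15) + S(-64, 31)) = 1/(15*(-3 + 15) + 58) = 1/(15*12 + 58) = 1/(180 + 58) = 1/238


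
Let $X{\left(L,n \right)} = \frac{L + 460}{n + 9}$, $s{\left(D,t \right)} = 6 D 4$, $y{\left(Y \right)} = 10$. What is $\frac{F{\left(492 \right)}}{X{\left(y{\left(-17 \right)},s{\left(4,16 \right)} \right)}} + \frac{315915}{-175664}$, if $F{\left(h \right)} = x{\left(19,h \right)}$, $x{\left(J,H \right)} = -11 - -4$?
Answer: $- \frac{27759309}{8256208} \approx -3.3622$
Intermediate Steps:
$x{\left(J,H \right)} = -7$ ($x{\left(J,H \right)} = -11 + 4 = -7$)
$s{\left(D,t \right)} = 24 D$
$F{\left(h \right)} = -7$
$X{\left(L,n \right)} = \frac{460 + L}{9 + n}$
$\frac{F{\left(492 \right)}}{X{\left(y{\left(-17 \right)},s{\left(4,16 \right)} \right)}} + \frac{315915}{-175664} = - \frac{7}{\frac{1}{9 + 24 \cdot 4} \left(460 + 10\right)} + \frac{315915}{-175664} = - \frac{7}{\frac{1}{9 + 96} \cdot 470} + 315915 \left(- \frac{1}{175664}\right) = - \frac{7}{\frac{1}{105} \cdot 470} - \frac{315915}{175664} = - \frac{7}{\frac{94}{21}} - \frac{315915}{175664} = \left(-7\right) \frac{21}{94} - \frac{315915}{175664} = - \frac{147}{94} - \frac{315915}{175664} = - \frac{27759309}{8256208}$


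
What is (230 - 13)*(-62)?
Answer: -13454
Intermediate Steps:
(230 - 13)*(-62) = 217*(-62) = -13454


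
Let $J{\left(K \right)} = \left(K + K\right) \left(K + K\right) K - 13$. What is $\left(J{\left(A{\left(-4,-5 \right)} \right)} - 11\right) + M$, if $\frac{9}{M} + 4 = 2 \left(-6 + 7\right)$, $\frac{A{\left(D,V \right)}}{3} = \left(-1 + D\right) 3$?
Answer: $- \frac{729057}{2} \approx -3.6453 \cdot 10^{5}$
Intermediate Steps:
$A{\left(D,V \right)} = -9 + 9 D$ ($A{\left(D,V \right)} = 3 \left(-1 + D\right) 3 = 3 \left(-3 + 3 D\right) = -9 + 9 D$)
$M = - \frac{9}{2}$ ($M = \frac{9}{-4 + 2 \left(-6 + 7\right)} = \frac{9}{-4 + 2 \cdot 1} = \frac{9}{-4 + 2} = \frac{9}{-2} = 9 \left(- \frac{1}{2}\right) = - \frac{9}{2} \approx -4.5$)
$J{\left(K \right)} = -13 + 4 K^{3}$ ($J{\left(K \right)} = 2 K 2 K K - 13 = 4 K^{2} K - 13 = 4 K^{3} - 13 = -13 + 4 K^{3}$)
$\left(J{\left(A{\left(-4,-5 \right)} \right)} - 11\right) + M = \left(\left(-13 + 4 \left(-9 + 9 \left(-4\right)\right)^{3}\right) - 11\right) - \frac{9}{2} = \left(\left(-13 + 4 \left(-9 - 36\right)^{3}\right) - 11\right) - \frac{9}{2} = \left(\left(-13 + 4 \left(-45\right)^{3}\right) - 11\right) - \frac{9}{2} = \left(\left(-13 + 4 \left(-91125\right)\right) - 11\right) - \frac{9}{2} = \left(\left(-13 - 364500\right) - 11\right) - \frac{9}{2} = \left(-364513 - 11\right) - \frac{9}{2} = -364524 - \frac{9}{2} = - \frac{729057}{2}$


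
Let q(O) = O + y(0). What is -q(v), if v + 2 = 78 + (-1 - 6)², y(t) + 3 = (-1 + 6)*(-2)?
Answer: -112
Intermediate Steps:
y(t) = -13 (y(t) = -3 + (-1 + 6)*(-2) = -3 + 5*(-2) = -3 - 10 = -13)
v = 125 (v = -2 + (78 + (-1 - 6)²) = -2 + (78 + (-7)²) = -2 + (78 + 49) = -2 + 127 = 125)
q(O) = -13 + O (q(O) = O - 13 = -13 + O)
-q(v) = -(-13 + 125) = -1*112 = -112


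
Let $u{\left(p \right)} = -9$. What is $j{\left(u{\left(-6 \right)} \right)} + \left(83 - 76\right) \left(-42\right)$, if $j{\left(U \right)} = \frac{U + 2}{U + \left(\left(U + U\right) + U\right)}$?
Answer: $- \frac{10577}{36} \approx -293.81$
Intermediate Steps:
$j{\left(U \right)} = \frac{2 + U}{4 U}$ ($j{\left(U \right)} = \frac{2 + U}{U + \left(2 U + U\right)} = \frac{2 + U}{U + 3 U} = \frac{2 + U}{4 U}$)
$j{\left(u{\left(-6 \right)} \right)} + \left(83 - 76\right) \left(-42\right) = \frac{2 - 9}{4 \left(-9\right)} + \left(83 - 76\right) \left(-42\right) = \frac{1}{4} \left(- \frac{1}{9}\right) \left(-7\right) + 7 \left(-42\right) = \frac{7}{36} - 294 = - \frac{10577}{36}$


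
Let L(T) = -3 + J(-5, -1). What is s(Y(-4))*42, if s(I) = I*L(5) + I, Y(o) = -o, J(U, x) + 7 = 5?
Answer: -672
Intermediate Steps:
J(U, x) = -2 (J(U, x) = -7 + 5 = -2)
L(T) = -5 (L(T) = -3 - 2 = -5)
s(I) = -4*I (s(I) = I*(-5) + I = -5*I + I = -4*I)
s(Y(-4))*42 = -(-4)*(-4)*42 = -4*4*42 = -16*42 = -672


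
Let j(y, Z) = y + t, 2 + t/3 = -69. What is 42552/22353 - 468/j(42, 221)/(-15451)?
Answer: 4163595244/2187382619 ≈ 1.9035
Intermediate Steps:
t = -213 (t = -6 + 3*(-69) = -6 - 207 = -213)
j(y, Z) = -213 + y (j(y, Z) = y - 213 = -213 + y)
42552/22353 - 468/j(42, 221)/(-15451) = 42552/22353 - 468/(-213 + 42)/(-15451) = 42552*(1/22353) - 468/(-171)*(-1/15451) = 14184/7451 - 468*(-1/171)*(-1/15451) = 14184/7451 + (52/19)*(-1/15451) = 14184/7451 - 52/293569 = 4163595244/2187382619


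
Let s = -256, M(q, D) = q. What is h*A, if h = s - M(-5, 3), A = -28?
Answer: 7028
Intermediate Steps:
h = -251 (h = -256 - 1*(-5) = -256 + 5 = -251)
h*A = -251*(-28) = 7028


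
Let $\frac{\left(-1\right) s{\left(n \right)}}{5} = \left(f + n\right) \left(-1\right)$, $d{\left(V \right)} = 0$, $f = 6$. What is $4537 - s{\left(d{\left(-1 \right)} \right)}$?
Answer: $4507$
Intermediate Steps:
$s{\left(n \right)} = 30 + 5 n$ ($s{\left(n \right)} = - 5 \left(6 + n\right) \left(-1\right) = - 5 \left(-6 - n\right) = 30 + 5 n$)
$4537 - s{\left(d{\left(-1 \right)} \right)} = 4537 - \left(30 + 5 \cdot 0\right) = 4537 - \left(30 + 0\right) = 4537 - 30 = 4507$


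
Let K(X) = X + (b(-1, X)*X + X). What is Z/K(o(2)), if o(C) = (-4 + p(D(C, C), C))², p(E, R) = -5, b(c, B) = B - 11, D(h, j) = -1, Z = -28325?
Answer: -28325/5832 ≈ -4.8568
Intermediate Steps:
b(c, B) = -11 + B
o(C) = 81 (o(C) = (-4 - 5)² = (-9)² = 81)
K(X) = 2*X + X*(-11 + X) (K(X) = X + ((-11 + X)*X + X) = X + (X*(-11 + X) + X) = X + (X + X*(-11 + X)) = 2*X + X*(-11 + X))
Z/K(o(2)) = -28325*1/(81*(-9 + 81)) = -28325/(81*72) = -28325/5832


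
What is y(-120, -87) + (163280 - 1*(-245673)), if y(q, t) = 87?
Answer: 409040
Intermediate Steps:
y(-120, -87) + (163280 - 1*(-245673)) = 87 + (163280 - 1*(-245673)) = 87 + (163280 + 245673) = 87 + 408953 = 409040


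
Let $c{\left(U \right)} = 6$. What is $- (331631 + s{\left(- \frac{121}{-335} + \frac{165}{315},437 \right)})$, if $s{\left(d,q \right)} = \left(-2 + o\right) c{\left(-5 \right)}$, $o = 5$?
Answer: $-331649$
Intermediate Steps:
$s{\left(d,q \right)} = 18$ ($s{\left(d,q \right)} = \left(-2 + 5\right) 6 = 3 \cdot 6 = 18$)
$- (331631 + s{\left(- \frac{121}{-335} + \frac{165}{315},437 \right)}) = - (331631 + 18) = \left(-1\right) 331649 = -331649$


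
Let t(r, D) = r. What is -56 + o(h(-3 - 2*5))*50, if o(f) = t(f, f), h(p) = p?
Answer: -706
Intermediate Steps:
o(f) = f
-56 + o(h(-3 - 2*5))*50 = -56 + (-3 - 2*5)*50 = -56 + (-3 - 10)*50 = -56 - 13*50 = -56 - 650 = -706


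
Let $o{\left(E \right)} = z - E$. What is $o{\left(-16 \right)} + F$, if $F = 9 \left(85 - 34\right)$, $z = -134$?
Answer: $341$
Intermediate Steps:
$o{\left(E \right)} = -134 - E$
$F = 459$ ($F = 9 \cdot 51 = 459$)
$o{\left(-16 \right)} + F = \left(-134 - -16\right) + 459 = \left(-134 + 16\right) + 459 = -118 + 459 = 341$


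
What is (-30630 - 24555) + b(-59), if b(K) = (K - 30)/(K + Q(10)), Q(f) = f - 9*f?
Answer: -7670626/139 ≈ -55184.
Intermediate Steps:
Q(f) = -8*f
b(K) = (-30 + K)/(-80 + K) (b(K) = (K - 30)/(K - 8*10) = (-30 + K)/(K - 80) = (-30 + K)/(-80 + K))
(-30630 - 24555) + b(-59) = (-30630 - 24555) + (-30 - 59)/(-80 - 59) = -55185 - 89/(-139) = -55185 - 1/139*(-89) = -55185 + 89/139 = -7670626/139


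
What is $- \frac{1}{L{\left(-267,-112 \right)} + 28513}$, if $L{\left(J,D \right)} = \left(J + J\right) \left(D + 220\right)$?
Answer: $\frac{1}{29159} \approx 3.4295 \cdot 10^{-5}$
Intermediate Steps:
$L{\left(J,D \right)} = 2 J \left(220 + D\right)$
$- \frac{1}{L{\left(-267,-112 \right)} + 28513} = - \frac{1}{2 \left(-267\right) \left(220 - 112\right) + 28513} = - \frac{1}{2 \left(-267\right) 108 + 28513} = - \frac{1}{-57672 + 28513} = - \frac{1}{-29159} = \left(-1\right) \left(- \frac{1}{29159}\right) = \frac{1}{29159}$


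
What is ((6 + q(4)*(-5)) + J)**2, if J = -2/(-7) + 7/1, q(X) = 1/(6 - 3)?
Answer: 59536/441 ≈ 135.00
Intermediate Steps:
q(X) = 1/3
J = 51/7 (J = -2*(-1/7) + 7*1 = 2/7 + 7 = 51/7 ≈ 7.2857)
((6 + q(4)*(-5)) + J)**2 = ((6 + (1/3)*(-5)) + 51/7)**2 = ((6 - 5/3) + 51/7)**2 = (13/3 + 51/7)**2 = (244/21)**2 = 59536/441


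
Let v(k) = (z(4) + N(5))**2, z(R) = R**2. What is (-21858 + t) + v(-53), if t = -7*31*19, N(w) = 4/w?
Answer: -642469/25 ≈ -25699.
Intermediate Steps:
t = -4123 (t = -217*19 = -4123)
v(k) = 7056/25 (v(k) = (4**2 + 4/5)**2 = (16 + 4*(1/5))**2 = (16 + 4/5)**2 = (84/5)**2 = 7056/25)
(-21858 + t) + v(-53) = (-21858 - 4123) + 7056/25 = -25981 + 7056/25 = -642469/25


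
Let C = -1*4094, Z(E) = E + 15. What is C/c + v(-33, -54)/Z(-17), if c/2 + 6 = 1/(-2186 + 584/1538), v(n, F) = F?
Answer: 3712779841/10085221 ≈ 368.14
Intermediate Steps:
Z(E) = 15 + E
C = -4094
c = -10085221/840371 (c = -12 + 2/(-2186 + 584/1538) = -12 + 2/(-2186 + 584*(1/1538)) = -12 + 2/(-2186 + 292/769) = -12 + 2/(-1680742/769) = -12 + 2*(-769/1680742) = -12 - 769/840371 = -10085221/840371 ≈ -12.001)
C/c + v(-33, -54)/Z(-17) = -4094/(-10085221/840371) - 54/(15 - 17) = -4094*(-840371/10085221) - 54/(-2) = 3440478874/10085221 - 54*(-½) = 3440478874/10085221 + 27 = 3712779841/10085221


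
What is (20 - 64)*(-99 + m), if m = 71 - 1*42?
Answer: 3080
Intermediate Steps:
m = 29 (m = 71 - 42 = 29)
(20 - 64)*(-99 + m) = (20 - 64)*(-99 + 29) = -44*(-70) = 3080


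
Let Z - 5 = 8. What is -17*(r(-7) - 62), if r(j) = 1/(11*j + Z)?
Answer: 67473/64 ≈ 1054.3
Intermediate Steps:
Z = 13 (Z = 5 + 8 = 13)
r(j) = 1/(13 + 11*j) (r(j) = 1/(11*j + 13) = 1/(13 + 11*j))
-17*(r(-7) - 62) = -17*(1/(13 + 11*(-7)) - 62) = -17*(1/(13 - 77) - 62) = -17*(1/(-64) - 62) = -17*(-1/64 - 62) = -17*(-3969/64) = 67473/64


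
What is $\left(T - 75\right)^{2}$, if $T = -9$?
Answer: $7056$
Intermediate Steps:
$\left(T - 75\right)^{2} = \left(-9 - 75\right)^{2} = \left(-84\right)^{2} = 7056$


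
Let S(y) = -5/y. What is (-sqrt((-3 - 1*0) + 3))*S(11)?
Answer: 0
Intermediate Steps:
(-sqrt((-3 - 1*0) + 3))*S(11) = (-sqrt((-3 - 1*0) + 3))*(-5/11) = (-sqrt((-3 + 0) + 3))*(-5*1/11) = -sqrt(-3 + 3)*(-5/11) = -sqrt(0)*(-5/11) = -1*0*(-5/11) = 0*(-5/11) = 0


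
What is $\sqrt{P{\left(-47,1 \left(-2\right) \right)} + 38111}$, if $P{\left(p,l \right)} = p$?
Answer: $4 \sqrt{2379} \approx 195.1$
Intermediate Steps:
$\sqrt{P{\left(-47,1 \left(-2\right) \right)} + 38111} = \sqrt{-47 + 38111} = \sqrt{38064} = 4 \sqrt{2379}$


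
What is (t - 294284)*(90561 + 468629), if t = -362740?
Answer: -367401250560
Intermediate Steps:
(t - 294284)*(90561 + 468629) = (-362740 - 294284)*(90561 + 468629) = -657024*559190 = -367401250560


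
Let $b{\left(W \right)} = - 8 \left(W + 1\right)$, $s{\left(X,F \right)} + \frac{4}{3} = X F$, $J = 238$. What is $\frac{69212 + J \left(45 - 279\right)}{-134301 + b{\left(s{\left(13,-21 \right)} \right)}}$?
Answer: $- \frac{40560}{396343} \approx -0.10234$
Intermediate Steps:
$s{\left(X,F \right)} = - \frac{4}{3} + F X$ ($s{\left(X,F \right)} = - \frac{4}{3} + X F = - \frac{4}{3} + F X$)
$b{\left(W \right)} = -8 - 8 W$ ($b{\left(W \right)} = - 8 \left(1 + W\right) = -8 - 8 W$)
$\frac{69212 + J \left(45 - 279\right)}{-134301 + b{\left(s{\left(13,-21 \right)} \right)}} = \frac{69212 + 238 \left(45 - 279\right)}{-134301 - \left(8 + 8 \left(- \frac{4}{3} - 273\right)\right)} = \frac{69212 + 238 \left(-234\right)}{-134301 - \left(8 + 8 \left(- \frac{4}{3} - 273\right)\right)} = \frac{69212 - 55692}{-134301 - - \frac{6560}{3}} = \frac{13520}{-134301 + \left(-8 + \frac{6584}{3}\right)} = \frac{13520}{-134301 + \frac{6560}{3}} = \frac{13520}{- \frac{396343}{3}} = 13520 \left(- \frac{3}{396343}\right) = - \frac{40560}{396343}$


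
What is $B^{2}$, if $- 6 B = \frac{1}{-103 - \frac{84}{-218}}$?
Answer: $\frac{11881}{4503752100} \approx 2.638 \cdot 10^{-6}$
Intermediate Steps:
$B = \frac{109}{67110}$ ($B = - \frac{1}{6 \left(-103 - \frac{84}{-218}\right)} = - \frac{1}{6 \left(-103 - - \frac{42}{109}\right)} = - \frac{1}{6 \left(-103 + \frac{42}{109}\right)} = - \frac{1}{6 \left(- \frac{11185}{109}\right)} = \left(- \frac{1}{6}\right) \left(- \frac{109}{11185}\right) = \frac{109}{67110} \approx 0.0016242$)
$B^{2} = \left(\frac{109}{67110}\right)^{2} = \frac{11881}{4503752100}$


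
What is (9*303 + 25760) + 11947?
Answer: 40434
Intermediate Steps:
(9*303 + 25760) + 11947 = (2727 + 25760) + 11947 = 28487 + 11947 = 40434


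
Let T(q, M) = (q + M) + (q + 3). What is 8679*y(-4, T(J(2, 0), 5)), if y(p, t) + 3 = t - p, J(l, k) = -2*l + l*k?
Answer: 8679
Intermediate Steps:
J(l, k) = -2*l + k*l
T(q, M) = 3 + M + 2*q (T(q, M) = (M + q) + (3 + q) = 3 + M + 2*q)
y(p, t) = -3 + t - p (y(p, t) = -3 + (t - p) = -3 + t - p)
8679*y(-4, T(J(2, 0), 5)) = 8679*(-3 + (3 + 5 + 2*(2*(-2 + 0))) - 1*(-4)) = 8679*(-3 + (3 + 5 + 2*(2*(-2))) + 4) = 8679*(-3 + (3 + 5 + 2*(-4)) + 4) = 8679*(-3 + (3 + 5 - 8) + 4) = 8679*(-3 + 0 + 4) = 8679*1 = 8679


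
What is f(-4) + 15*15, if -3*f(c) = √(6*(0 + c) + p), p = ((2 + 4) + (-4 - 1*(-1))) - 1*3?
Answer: 225 - 2*I*√6/3 ≈ 225.0 - 1.633*I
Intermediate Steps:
p = 0 (p = (6 + (-4 + 1)) - 3 = (6 - 3) - 3 = 3 - 3 = 0)
f(c) = -√6*√c/3 (f(c) = -√(6*(0 + c) + 0)/3 = -√(6*c + 0)/3 = -√6*√c/3)
f(-4) + 15*15 = -√6*√(-4)/3 + 15*15 = -√6*2*I/3 + 225 = -2*I*√6/3 + 225 = 225 - 2*I*√6/3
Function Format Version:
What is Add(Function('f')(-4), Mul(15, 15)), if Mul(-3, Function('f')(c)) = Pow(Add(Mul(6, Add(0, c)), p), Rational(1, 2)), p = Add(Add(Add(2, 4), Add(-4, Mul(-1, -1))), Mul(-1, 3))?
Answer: Add(225, Mul(Rational(-2, 3), I, Pow(6, Rational(1, 2)))) ≈ Add(225.00, Mul(-1.6330, I))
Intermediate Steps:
p = 0 (p = Add(Add(6, Add(-4, 1)), -3) = Add(Add(6, -3), -3) = Add(3, -3) = 0)
Function('f')(c) = Mul(Rational(-1, 3), Pow(6, Rational(1, 2)), Pow(c, Rational(1, 2))) (Function('f')(c) = Mul(Rational(-1, 3), Pow(Add(Mul(6, Add(0, c)), 0), Rational(1, 2))) = Mul(Rational(-1, 3), Pow(Add(Mul(6, c), 0), Rational(1, 2))) = Mul(Rational(-1, 3), Pow(Mul(6, c), Rational(1, 2))) = Mul(Rational(-1, 3), Mul(Pow(6, Rational(1, 2)), Pow(c, Rational(1, 2)))) = Mul(Rational(-1, 3), Pow(6, Rational(1, 2)), Pow(c, Rational(1, 2))))
Add(Function('f')(-4), Mul(15, 15)) = Add(Mul(Rational(-1, 3), Pow(6, Rational(1, 2)), Pow(-4, Rational(1, 2))), Mul(15, 15)) = Add(Mul(Rational(-1, 3), Pow(6, Rational(1, 2)), Mul(2, I)), 225) = Add(Mul(Rational(-2, 3), I, Pow(6, Rational(1, 2))), 225) = Add(225, Mul(Rational(-2, 3), I, Pow(6, Rational(1, 2))))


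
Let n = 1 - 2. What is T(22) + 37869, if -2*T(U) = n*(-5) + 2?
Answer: 75731/2 ≈ 37866.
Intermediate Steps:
n = -1
T(U) = -7/2 (T(U) = -(-1*(-5) + 2)/2 = -(5 + 2)/2 = -1/2*7 = -7/2)
T(22) + 37869 = -7/2 + 37869 = 75731/2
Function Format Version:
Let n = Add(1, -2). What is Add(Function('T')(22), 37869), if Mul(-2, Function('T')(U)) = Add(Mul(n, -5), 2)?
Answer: Rational(75731, 2) ≈ 37866.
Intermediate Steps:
n = -1
Function('T')(U) = Rational(-7, 2) (Function('T')(U) = Mul(Rational(-1, 2), Add(Mul(-1, -5), 2)) = Mul(Rational(-1, 2), Add(5, 2)) = Mul(Rational(-1, 2), 7) = Rational(-7, 2))
Add(Function('T')(22), 37869) = Add(Rational(-7, 2), 37869) = Rational(75731, 2)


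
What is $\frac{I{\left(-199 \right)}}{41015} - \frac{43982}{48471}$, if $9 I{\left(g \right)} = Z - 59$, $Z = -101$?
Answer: $- \frac{1082870062}{1192822839} \approx -0.90782$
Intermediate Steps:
$I{\left(g \right)} = - \frac{160}{9}$ ($I{\left(g \right)} = \frac{-101 - 59}{9} = \frac{1}{9} \left(-160\right) = - \frac{160}{9}$)
$\frac{I{\left(-199 \right)}}{41015} - \frac{43982}{48471} = - \frac{160}{9 \cdot 41015} - \frac{43982}{48471} = \left(- \frac{160}{9}\right) \frac{1}{41015} - \frac{43982}{48471} = - \frac{32}{73827} - \frac{43982}{48471} = - \frac{1082870062}{1192822839}$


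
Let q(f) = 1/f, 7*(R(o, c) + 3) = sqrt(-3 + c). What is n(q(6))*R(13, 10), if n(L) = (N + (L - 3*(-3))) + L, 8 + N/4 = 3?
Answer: 32 - 32*sqrt(7)/21 ≈ 27.968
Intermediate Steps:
N = -20 (N = -32 + 4*3 = -32 + 12 = -20)
R(o, c) = -3 + sqrt(-3 + c)/7
n(L) = -11 + 2*L (n(L) = (-20 + (L - 3*(-3))) + L = (-20 + (L + 9)) + L = (-20 + (9 + L)) + L = (-11 + L) + L = -11 + 2*L)
n(q(6))*R(13, 10) = (-11 + 2/6)*(-3 + sqrt(-3 + 10)/7) = (-11 + 2*(1/6))*(-3 + sqrt(7)/7) = (-11 + 1/3)*(-3 + sqrt(7)/7) = -32*(-3 + sqrt(7)/7)/3 = 32 - 32*sqrt(7)/21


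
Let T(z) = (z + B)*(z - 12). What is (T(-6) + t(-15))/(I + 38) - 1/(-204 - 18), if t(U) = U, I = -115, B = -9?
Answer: -56533/17094 ≈ -3.3072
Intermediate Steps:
T(z) = (-12 + z)*(-9 + z) (T(z) = (z - 9)*(z - 12) = (-9 + z)*(-12 + z) = (-12 + z)*(-9 + z))
(T(-6) + t(-15))/(I + 38) - 1/(-204 - 18) = ((108 + (-6)² - 21*(-6)) - 15)/(-115 + 38) - 1/(-204 - 18) = ((108 + 36 + 126) - 15)/(-77) - 1/(-222) = (270 - 15)*(-1/77) - 1*(-1/222) = 255*(-1/77) + 1/222 = -255/77 + 1/222 = -56533/17094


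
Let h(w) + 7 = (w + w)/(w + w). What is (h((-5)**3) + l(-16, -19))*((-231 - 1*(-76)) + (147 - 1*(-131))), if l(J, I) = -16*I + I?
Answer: 34317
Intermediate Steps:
h(w) = -6 (h(w) = -7 + (w + w)/(w + w) = -7 + (2*w)/((2*w)) = -7 + (2*w)*(1/(2*w)) = -7 + 1 = -6)
l(J, I) = -15*I
(h((-5)**3) + l(-16, -19))*((-231 - 1*(-76)) + (147 - 1*(-131))) = (-6 - 15*(-19))*((-231 - 1*(-76)) + (147 - 1*(-131))) = (-6 + 285)*((-231 + 76) + (147 + 131)) = 279*(-155 + 278) = 279*123 = 34317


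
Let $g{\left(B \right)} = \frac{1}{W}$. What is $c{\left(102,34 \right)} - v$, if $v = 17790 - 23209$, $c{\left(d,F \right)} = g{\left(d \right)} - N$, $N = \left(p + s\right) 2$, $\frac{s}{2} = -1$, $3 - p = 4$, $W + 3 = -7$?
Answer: $\frac{54249}{10} \approx 5424.9$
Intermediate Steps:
$W = -10$ ($W = -3 - 7 = -10$)
$p = -1$ ($p = 3 - 4 = -1$)
$s = -2$ ($s = 2 \left(-1\right) = -2$)
$g{\left(B \right)} = - \frac{1}{10}$ ($g{\left(B \right)} = \frac{1}{-10} = - \frac{1}{10}$)
$N = -6$ ($N = \left(-1 - 2\right) 2 = \left(-3\right) 2 = -6$)
$c{\left(d,F \right)} = \frac{59}{10}$ ($c{\left(d,F \right)} = - \frac{1}{10} - -6 = - \frac{1}{10} + 6 = \frac{59}{10}$)
$v = -5419$
$c{\left(102,34 \right)} - v = \frac{59}{10} - -5419 = \frac{59}{10} + 5419 = \frac{54249}{10}$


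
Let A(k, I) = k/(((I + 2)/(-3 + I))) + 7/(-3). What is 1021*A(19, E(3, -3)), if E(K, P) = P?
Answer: 342035/3 ≈ 1.1401e+5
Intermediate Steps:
A(k, I) = -7/3 + k*(-3 + I)/(2 + I) (A(k, I) = k/(((2 + I)/(-3 + I))) + 7*(-⅓) = k/(((2 + I)/(-3 + I))) - 7/3 = k*((-3 + I)/(2 + I)) - 7/3 = k*(-3 + I)/(2 + I) - 7/3 = -7/3 + k*(-3 + I)/(2 + I))
1021*A(19, E(3, -3)) = 1021*((-14 - 9*19 - 7*(-3) + 3*(-3)*19)/(3*(2 - 3))) = 1021*((⅓)*(-14 - 171 + 21 - 171)/(-1)) = 1021*((⅓)*(-1)*(-335)) = 1021*(335/3) = 342035/3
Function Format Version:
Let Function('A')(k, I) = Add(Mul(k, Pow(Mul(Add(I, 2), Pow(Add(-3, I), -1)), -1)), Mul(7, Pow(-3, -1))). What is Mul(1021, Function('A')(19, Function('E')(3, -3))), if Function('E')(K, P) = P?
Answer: Rational(342035, 3) ≈ 1.1401e+5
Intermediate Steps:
Function('A')(k, I) = Add(Rational(-7, 3), Mul(k, Pow(Add(2, I), -1), Add(-3, I))) (Function('A')(k, I) = Add(Mul(k, Pow(Mul(Add(2, I), Pow(Add(-3, I), -1)), -1)), Mul(7, Rational(-1, 3))) = Add(Mul(k, Pow(Mul(Pow(Add(-3, I), -1), Add(2, I)), -1)), Rational(-7, 3)) = Add(Mul(k, Mul(Pow(Add(2, I), -1), Add(-3, I))), Rational(-7, 3)) = Add(Mul(k, Pow(Add(2, I), -1), Add(-3, I)), Rational(-7, 3)) = Add(Rational(-7, 3), Mul(k, Pow(Add(2, I), -1), Add(-3, I))))
Mul(1021, Function('A')(19, Function('E')(3, -3))) = Mul(1021, Mul(Rational(1, 3), Pow(Add(2, -3), -1), Add(-14, Mul(-9, 19), Mul(-7, -3), Mul(3, -3, 19)))) = Mul(1021, Mul(Rational(1, 3), Pow(-1, -1), Add(-14, -171, 21, -171))) = Mul(1021, Mul(Rational(1, 3), -1, -335)) = Mul(1021, Rational(335, 3)) = Rational(342035, 3)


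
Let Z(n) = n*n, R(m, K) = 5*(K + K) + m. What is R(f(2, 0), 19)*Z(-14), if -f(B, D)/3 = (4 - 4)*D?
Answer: 37240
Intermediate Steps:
f(B, D) = 0 (f(B, D) = -3*(4 - 4)*D = -0*D = -3*0 = 0)
R(m, K) = m + 10*K (R(m, K) = 5*(2*K) + m = 10*K + m = m + 10*K)
Z(n) = n²
R(f(2, 0), 19)*Z(-14) = (0 + 10*19)*(-14)² = (0 + 190)*196 = 190*196 = 37240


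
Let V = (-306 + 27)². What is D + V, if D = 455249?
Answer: 533090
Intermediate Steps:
V = 77841 (V = (-279)² = 77841)
D + V = 455249 + 77841 = 533090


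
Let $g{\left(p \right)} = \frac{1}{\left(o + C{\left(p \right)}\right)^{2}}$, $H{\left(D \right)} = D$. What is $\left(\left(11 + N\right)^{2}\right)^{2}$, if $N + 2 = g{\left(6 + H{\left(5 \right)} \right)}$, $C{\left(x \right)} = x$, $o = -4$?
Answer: $\frac{38167092496}{5764801} \approx 6620.7$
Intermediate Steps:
$g{\left(p \right)} = \frac{1}{\left(-4 + p\right)^{2}}$
$N = - \frac{97}{49}$ ($N = -2 + \frac{1}{\left(-4 + \left(6 + 5\right)\right)^{2}} = -2 + \frac{1}{\left(-4 + 11\right)^{2}} = -2 + \frac{1}{49} = - \frac{97}{49} \approx -1.9796$)
$\left(\left(11 + N\right)^{2}\right)^{2} = \left(\left(11 - \frac{97}{49}\right)^{2}\right)^{2} = \left(\left(\frac{442}{49}\right)^{2}\right)^{2} = \left(\frac{195364}{2401}\right)^{2} = \frac{38167092496}{5764801}$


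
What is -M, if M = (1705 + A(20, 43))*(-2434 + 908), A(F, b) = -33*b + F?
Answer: 466956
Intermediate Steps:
A(F, b) = F - 33*b
M = -466956 (M = (1705 + (20 - 33*43))*(-2434 + 908) = (1705 + (20 - 1419))*(-1526) = (1705 - 1399)*(-1526) = 306*(-1526) = -466956)
-M = -1*(-466956) = 466956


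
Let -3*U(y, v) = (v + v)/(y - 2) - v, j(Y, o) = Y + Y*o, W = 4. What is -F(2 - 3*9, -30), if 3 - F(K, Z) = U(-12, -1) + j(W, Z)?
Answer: -2507/21 ≈ -119.38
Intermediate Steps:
U(y, v) = v/3 - 2*v/(3*(-2 + y)) (U(y, v) = -((v + v)/(y - 2) - v)/3 = -((2*v)/(-2 + y) - v)/3 = -(2*v/(-2 + y) - v)/3 = -(-v + 2*v/(-2 + y))/3 = v/3 - 2*v/(3*(-2 + y)))
F(K, Z) = -13/21 - 4*Z (F(K, Z) = 3 - ((⅓)*(-1)*(-4 - 12)/(-2 - 12) + 4*(1 + Z)) = 3 - ((⅓)*(-1)*(-16)/(-14) + (4 + 4*Z)) = 3 - ((⅓)*(-1)*(-1/14)*(-16) + (4 + 4*Z)) = 3 - (-8/21 + (4 + 4*Z)) = 3 - (76/21 + 4*Z) = 3 + (-76/21 - 4*Z) = -13/21 - 4*Z)
-F(2 - 3*9, -30) = -(-13/21 - 4*(-30)) = -(-13/21 + 120) = -1*2507/21 = -2507/21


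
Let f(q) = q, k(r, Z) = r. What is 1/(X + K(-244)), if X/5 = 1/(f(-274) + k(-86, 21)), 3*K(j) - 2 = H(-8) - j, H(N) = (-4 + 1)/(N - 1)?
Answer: 72/5911 ≈ 0.012181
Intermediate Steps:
H(N) = -3/(-1 + N)
K(j) = 7/9 - j/3 (K(j) = ⅔ + (-3/(-1 - 8) - j)/3 = ⅔ + (-3/(-9) - j)/3 = ⅔ + (-3*(-⅑) - j)/3 = ⅔ + (⅓ - j)/3 = ⅔ + (⅑ - j/3) = 7/9 - j/3)
X = -1/72 (X = 5/(-274 - 86) = 5/(-360) = 5*(-1/360) = -1/72 ≈ -0.013889)
1/(X + K(-244)) = 1/(-1/72 + (7/9 - ⅓*(-244))) = 1/(-1/72 + (7/9 + 244/3)) = 1/(-1/72 + 739/9) = 1/(5911/72) = 72/5911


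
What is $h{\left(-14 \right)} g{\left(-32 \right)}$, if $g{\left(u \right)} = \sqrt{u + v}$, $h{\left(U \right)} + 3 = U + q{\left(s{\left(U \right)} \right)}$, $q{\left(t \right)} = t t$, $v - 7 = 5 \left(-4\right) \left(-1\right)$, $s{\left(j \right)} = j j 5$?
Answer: $960383 i \sqrt{5} \approx 2.1475 \cdot 10^{6} i$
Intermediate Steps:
$s{\left(j \right)} = 5 j^{2}$ ($s{\left(j \right)} = j^{2} \cdot 5 = 5 j^{2}$)
$v = 27$ ($v = 7 + 5 \left(-4\right) \left(-1\right) = 7 - -20 = 7 + 20 = 27$)
$q{\left(t \right)} = t^{2}$
$h{\left(U \right)} = -3 + U + 25 U^{4}$ ($h{\left(U \right)} = -3 + \left(U + \left(5 U^{2}\right)^{2}\right) = -3 + \left(U + 25 U^{4}\right) = -3 + U + 25 U^{4}$)
$g{\left(u \right)} = \sqrt{27 + u}$ ($g{\left(u \right)} = \sqrt{u + 27} = \sqrt{27 + u}$)
$h{\left(-14 \right)} g{\left(-32 \right)} = \left(-3 - 14 + 25 \left(-14\right)^{4}\right) \sqrt{27 - 32} = \left(-3 - 14 + 25 \cdot 38416\right) \sqrt{-5} = \left(-3 - 14 + 960400\right) i \sqrt{5} = 960383 i \sqrt{5}$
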